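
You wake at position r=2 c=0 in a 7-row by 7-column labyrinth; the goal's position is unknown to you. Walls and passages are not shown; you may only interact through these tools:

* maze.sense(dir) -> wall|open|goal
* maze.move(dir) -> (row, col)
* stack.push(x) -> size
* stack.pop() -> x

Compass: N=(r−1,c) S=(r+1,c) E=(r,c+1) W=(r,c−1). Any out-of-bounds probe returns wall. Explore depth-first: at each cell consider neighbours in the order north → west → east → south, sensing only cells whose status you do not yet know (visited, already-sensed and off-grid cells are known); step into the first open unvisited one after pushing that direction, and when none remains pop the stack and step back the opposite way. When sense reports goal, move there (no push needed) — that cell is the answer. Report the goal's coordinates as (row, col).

Then maze.sense(dir→north), — result: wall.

Next I call maze.sense(dir→east), and observe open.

Now I run stack.push(x→east), — result: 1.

Then maze.move(dir→east), and see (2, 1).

I try maze.sense(dir→north), yielding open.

I call stack.push(x→north), : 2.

Next I call maze.move(dir→north), : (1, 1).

I use maze.sense(dir→north), : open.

I use stack.push(x→north), giving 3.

Invoking maze.move(dir→north), and see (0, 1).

Now I run maze.sense(dir→west), giving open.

I invoke stack.push(x→west), giving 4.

Using maze.move(dir→west), → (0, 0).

I run stack.pop, — result: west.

Now I run maze.move(dir→east), and get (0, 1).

Calling maze.sense(dir→east), — result: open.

I run stack.push(x→east), which returns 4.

I try maze.move(dir→east), yielding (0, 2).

I try maze.sense(dir→east), giving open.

I invoke stack.push(x→east), and get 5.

Now I run maze.move(dir→east), — result: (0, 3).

Using maze.sense(dir→east), and observe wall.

Using maze.sense(dir→south), : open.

Next I call stack.push(x→south), → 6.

I try maze.move(dir→south), which returns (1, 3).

I invoke maze.sense(dir→west), which returns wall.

I use maze.sense(dir→east), → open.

Calling stack.push(x→east), and see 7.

I invoke maze.move(dir→east), which returns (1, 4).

I use maze.sense(dir→east), — result: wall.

Invoking maze.sense(dir→south), yielding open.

Invoking stack.push(x→south), and see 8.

I use maze.move(dir→south), giving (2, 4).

I use maze.sense(dir→west), which returns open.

I call stack.push(x→west), giving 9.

Next I call maze.move(dir→west), yielding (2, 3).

I call maze.sense(dir→west), which returns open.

Now I run stack.push(x→west), : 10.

Next I call maze.move(dir→west), yielding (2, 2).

Invoking maze.sense(dir→south), and observe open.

Then stack.push(x→south), and get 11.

Using maze.move(dir→south), → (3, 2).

Calling maze.sense(dir→west), : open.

I invoke stack.push(x→west), — result: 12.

Then maze.move(dir→west), giving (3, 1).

Using maze.sense(dir→west), : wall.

I call maze.sense(dir→south), yielding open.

Then stack.push(x→south), and get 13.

I invoke maze.move(dir→south), yielding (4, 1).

I invoke maze.sense(dir→west), : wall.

I invoke maze.sense(dir→east), and get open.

I invoke stack.push(x→east), → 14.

I try maze.move(dir→east), giving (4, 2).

I invoke maze.sense(dir→east), which returns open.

I run stack.push(x→east), yielding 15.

Using maze.move(dir→east), which returns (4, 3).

Calling maze.sense(dir→north), giving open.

Invoking stack.push(x→north), and observe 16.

I run maze.move(dir→north), — result: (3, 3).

I call maze.sense(dir→east), and see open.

Calling stack.push(x→east), and observe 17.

I run maze.move(dir→east), which returns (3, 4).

Invoking maze.sense(dir→east), : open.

Then stack.push(x→east), and see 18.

I invoke maze.move(dir→east), and get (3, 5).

Next I call maze.sense(dir→north), and get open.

Calling stack.push(x→north), — result: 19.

I use maze.move(dir→north), giving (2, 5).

I use maze.sense(dir→east), — result: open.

I use stack.push(x→east), — result: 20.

Then maze.move(dir→east), : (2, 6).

Now I run maze.sense(dir→north), and see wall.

Next I call maze.sense(dir→south), → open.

Next I call stack.push(x→south), which returns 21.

Then maze.move(dir→south), and get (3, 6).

Next I call maze.sense(dir→south), and observe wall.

Then stack.pop, giving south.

I call maze.move(dir→north), and see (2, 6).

I run stack.pop(), and see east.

I run maze.move(dir→west), : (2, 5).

Calling stack.pop, → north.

Then maze.move(dir→south), yielding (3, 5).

I call maze.sense(dir→south), yielding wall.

Using stack.pop(), yielding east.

I run maze.move(dir→west), and observe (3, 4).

Then maze.sense(dir→south), → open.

Calling stack.push(x→south), and see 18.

Invoking maze.move(dir→south), yielding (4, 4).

Calling maze.sense(dir→south), — result: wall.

Now I run stack.pop(), yielding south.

I invoke maze.move(dir→north), and get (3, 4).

I invoke stack.pop(), giving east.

Now I run maze.move(dir→west), yielding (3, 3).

Then stack.pop, giving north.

I try maze.move(dir→south), : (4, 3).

Calling maze.sense(dir→south), which returns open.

I use stack.push(x→south), : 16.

I use maze.move(dir→south), and observe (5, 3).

I call maze.sense(dir→west), → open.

I use stack.push(x→west), which returns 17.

I run maze.move(dir→west), giving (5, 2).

I invoke maze.sense(dir→west), → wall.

I try maze.sense(dir→south), and get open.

Calling stack.push(x→south), and see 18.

Next I call maze.move(dir→south), — result: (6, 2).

Next I call maze.sense(dir→west), → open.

Invoking stack.push(x→west), — result: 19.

I try maze.move(dir→west), which returns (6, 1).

I try maze.sense(dir→west), : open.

Now I run stack.push(x→west), : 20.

Calling maze.move(dir→west), which returns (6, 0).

I invoke maze.sense(dir→north), : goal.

Calling maze.move(dir→north), yielding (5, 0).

Answer: (5, 0)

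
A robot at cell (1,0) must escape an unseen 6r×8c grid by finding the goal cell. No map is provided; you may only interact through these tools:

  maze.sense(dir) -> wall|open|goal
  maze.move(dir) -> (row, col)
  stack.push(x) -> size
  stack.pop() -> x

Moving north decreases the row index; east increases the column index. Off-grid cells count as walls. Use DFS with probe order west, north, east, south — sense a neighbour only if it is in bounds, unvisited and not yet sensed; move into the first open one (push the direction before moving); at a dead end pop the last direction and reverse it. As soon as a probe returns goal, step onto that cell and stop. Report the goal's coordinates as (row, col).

→ maze.sense(dir=north)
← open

→ stack.push(x=north)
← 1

→ maze.move(dir=north)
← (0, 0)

→ maze.sense(dir=east)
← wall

→ stack.pop()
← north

→ maze.move(dir=south)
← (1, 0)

→ maze.sense(dir=east)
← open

→ stack.push(x=east)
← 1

→ maze.move(dir=east)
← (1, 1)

→ maze.sense(dir=east)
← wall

→ maze.sense(dir=south)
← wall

→ stack.pop()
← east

→ maze.move(dir=west)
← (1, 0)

→ maze.sense(dir=south)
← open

→ stack.push(x=south)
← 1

→ maze.move(dir=south)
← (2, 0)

→ maze.sense(dir=south)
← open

→ stack.push(x=south)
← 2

→ maze.move(dir=south)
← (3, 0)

→ maze.sense(dir=east)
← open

→ stack.push(x=east)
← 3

→ maze.move(dir=east)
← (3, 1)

→ maze.sense(dir=east)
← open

→ stack.push(x=east)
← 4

→ maze.move(dir=east)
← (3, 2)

→ maze.sense(dir=north)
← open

→ stack.push(x=north)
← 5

→ maze.move(dir=north)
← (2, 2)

→ maze.sense(dir=east)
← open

→ stack.push(x=east)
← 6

→ maze.move(dir=east)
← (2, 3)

→ maze.sense(dir=north)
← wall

→ maze.sense(dir=east)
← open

→ stack.push(x=east)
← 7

→ maze.move(dir=east)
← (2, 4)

→ maze.sense(dir=north)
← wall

→ maze.sense(dir=east)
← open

→ stack.push(x=east)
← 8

→ maze.move(dir=east)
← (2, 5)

→ maze.sense(dir=north)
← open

→ stack.push(x=north)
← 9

→ maze.move(dir=north)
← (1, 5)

→ maze.sense(dir=north)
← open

→ stack.push(x=north)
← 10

→ maze.move(dir=north)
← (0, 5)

→ maze.sense(dir=west)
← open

→ stack.push(x=west)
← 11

→ maze.move(dir=west)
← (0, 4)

→ maze.sense(dir=west)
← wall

→ stack.pop()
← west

→ maze.move(dir=east)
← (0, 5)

→ maze.sense(dir=east)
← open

→ stack.push(x=east)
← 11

→ maze.move(dir=east)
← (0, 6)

→ maze.sense(dir=east)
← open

→ stack.push(x=east)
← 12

→ maze.move(dir=east)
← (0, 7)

→ maze.sense(dir=south)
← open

→ stack.push(x=south)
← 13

→ maze.move(dir=south)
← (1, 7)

→ maze.sense(dir=west)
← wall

→ maze.sense(dir=south)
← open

→ stack.push(x=south)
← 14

→ maze.move(dir=south)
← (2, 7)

→ maze.sense(dir=west)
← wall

→ maze.sense(dir=south)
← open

→ stack.push(x=south)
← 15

→ maze.move(dir=south)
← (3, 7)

→ maze.sense(dir=west)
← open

→ stack.push(x=west)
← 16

→ maze.move(dir=west)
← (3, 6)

→ maze.sense(dir=west)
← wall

→ maze.sense(dir=south)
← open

→ stack.push(x=south)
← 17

→ maze.move(dir=south)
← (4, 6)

→ maze.sense(dir=west)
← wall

→ maze.sense(dir=east)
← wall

→ maze.sense(dir=south)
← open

→ stack.push(x=south)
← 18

→ maze.move(dir=south)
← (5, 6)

→ maze.sense(dir=west)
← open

→ stack.push(x=west)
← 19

→ maze.move(dir=west)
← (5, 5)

→ maze.sense(dir=west)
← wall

→ stack.pop()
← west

→ maze.move(dir=east)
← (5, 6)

→ maze.sense(dir=east)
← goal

→ maze.move(dir=east)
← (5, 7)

Answer: (5, 7)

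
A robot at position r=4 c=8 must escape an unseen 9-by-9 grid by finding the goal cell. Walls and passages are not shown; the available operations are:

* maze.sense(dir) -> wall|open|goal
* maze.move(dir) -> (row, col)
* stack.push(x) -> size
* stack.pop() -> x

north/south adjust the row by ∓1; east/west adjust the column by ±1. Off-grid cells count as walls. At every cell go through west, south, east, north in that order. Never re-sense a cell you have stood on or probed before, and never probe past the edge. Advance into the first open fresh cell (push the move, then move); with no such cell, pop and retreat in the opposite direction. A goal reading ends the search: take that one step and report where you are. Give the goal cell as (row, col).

# 1. maze.sense(dir='west') : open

# 2. stack.push(x='west') : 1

# 3. maze.move(dir='west') : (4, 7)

# 4. maze.sense(dir='west') : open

# 5. stack.push(x='west') : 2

# 6. maze.move(dir='west') : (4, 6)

# 7. maze.sense(dir='west') : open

# 8. stack.push(x='west') : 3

# 9. maze.move(dir='west') : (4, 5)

# 10. maze.sense(dir='west') : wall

# 11. maze.sense(dir='south') : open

# 12. stack.push(x='south') : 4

# 13. maze.move(dir='south') : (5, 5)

# 14. maze.sense(dir='west') : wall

# 15. maze.sense(dir='south') : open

# 16. stack.push(x='south') : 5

# 17. maze.move(dir='south') : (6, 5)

# 18. maze.sense(dir='west') : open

# 19. stack.push(x='west') : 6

# 20. maze.move(dir='west') : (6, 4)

# 21. maze.sense(dir='west') : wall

# 22. maze.sense(dir='south') : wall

# 23. stack.pop() : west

# 24. maze.move(dir='east') : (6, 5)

# 25. maze.sense(dir='south') : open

# 26. stack.push(x='south') : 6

# 27. maze.move(dir='south') : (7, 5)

# 28. maze.sense(dir='south') : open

# 29. stack.push(x='south') : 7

# 30. maze.move(dir='south') : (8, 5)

# 31. maze.sense(dir='west') : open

# 32. stack.push(x='west') : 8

# 33. maze.move(dir='west') : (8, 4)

# 34. maze.sense(dir='west') : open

# 35. stack.push(x='west') : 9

# 36. maze.move(dir='west') : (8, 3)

# 37. maze.sense(dir='west') : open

# 38. stack.push(x='west') : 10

# 39. maze.move(dir='west') : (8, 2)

# 40. maze.sense(dir='west') : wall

# 41. maze.sense(dir='north') : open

# 42. stack.push(x='north') : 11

# 43. maze.move(dir='north') : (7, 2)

# 44. maze.sense(dir='west') : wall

# 45. maze.sense(dir='east') : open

# 46. stack.push(x='east') : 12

# 47. maze.move(dir='east') : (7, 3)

# 48. stack.pop() : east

# 49. maze.move(dir='west') : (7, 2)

# 50. maze.sense(dir='north') : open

# 51. stack.push(x='north') : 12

# 52. maze.move(dir='north') : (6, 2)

# 53. maze.sense(dir='west') : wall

# 54. maze.sense(dir='north') : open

# 55. stack.push(x='north') : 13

# 56. maze.move(dir='north') : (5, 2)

# 57. maze.sense(dir='west') : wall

# 58. maze.sense(dir='east') : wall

# 59. maze.sense(dir='north') : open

# 60. stack.push(x='north') : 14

# 61. maze.move(dir='north') : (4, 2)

# 62. maze.sense(dir='west') : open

# 63. stack.push(x='west') : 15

# 64. maze.move(dir='west') : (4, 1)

# 65. maze.sense(dir='west') : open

# 66. stack.push(x='west') : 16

# 67. maze.move(dir='west') : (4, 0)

# 68. maze.sense(dir='south') : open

# 69. stack.push(x='south') : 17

# 70. maze.move(dir='south') : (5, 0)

# 71. maze.sense(dir='south') : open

# 72. stack.push(x='south') : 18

# 73. maze.move(dir='south') : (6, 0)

# 74. maze.sense(dir='south') : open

# 75. stack.push(x='south') : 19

# 76. maze.move(dir='south') : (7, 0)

# 77. maze.sense(dir='south') : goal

# 78. maze.move(dir='south') : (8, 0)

Answer: (8, 0)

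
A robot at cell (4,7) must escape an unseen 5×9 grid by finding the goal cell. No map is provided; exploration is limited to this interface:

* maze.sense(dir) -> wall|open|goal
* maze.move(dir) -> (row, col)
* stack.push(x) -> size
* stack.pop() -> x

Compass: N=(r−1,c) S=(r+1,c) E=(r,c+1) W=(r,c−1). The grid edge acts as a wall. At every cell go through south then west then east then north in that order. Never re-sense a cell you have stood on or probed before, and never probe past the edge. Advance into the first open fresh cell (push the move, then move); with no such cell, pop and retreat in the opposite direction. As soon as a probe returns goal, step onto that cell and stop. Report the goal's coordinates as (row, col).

I run sense on dir='west', and get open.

I use push on x='west', yielding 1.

I try move on dir='west', yielding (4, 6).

Then sense on dir='west', which returns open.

I run push on x='west', yielding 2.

Then move on dir='west', and observe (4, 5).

I call sense on dir='west', giving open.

I use push on x='west', — result: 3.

I invoke move on dir='west', : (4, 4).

I invoke sense on dir='west', — result: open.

Next I call push on x='west', yielding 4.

Then move on dir='west', and see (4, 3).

I use sense on dir='west', and observe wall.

I run sense on dir='north', giving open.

I call push on x='north', which returns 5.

Invoking move on dir='north', and see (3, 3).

I call sense on dir='west', yielding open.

I run push on x='west', and get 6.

Next I call move on dir='west', : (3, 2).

I call sense on dir='west', yielding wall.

Calling sense on dir='north', giving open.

Next I call push on x='north', and see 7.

Using move on dir='north', : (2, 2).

I run sense on dir='west', : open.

I try push on x='west', which returns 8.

I invoke move on dir='west', giving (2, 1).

I call sense on dir='west', — result: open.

I try push on x='west', which returns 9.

I run move on dir='west', → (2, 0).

Then sense on dir='south', and get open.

I use push on x='south', and see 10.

I call move on dir='south', : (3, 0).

I run sense on dir='south', giving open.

Using push on x='south', giving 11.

I invoke move on dir='south', and observe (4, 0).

Then sense on dir='east', which returns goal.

I use move on dir='east', and observe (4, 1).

Answer: (4, 1)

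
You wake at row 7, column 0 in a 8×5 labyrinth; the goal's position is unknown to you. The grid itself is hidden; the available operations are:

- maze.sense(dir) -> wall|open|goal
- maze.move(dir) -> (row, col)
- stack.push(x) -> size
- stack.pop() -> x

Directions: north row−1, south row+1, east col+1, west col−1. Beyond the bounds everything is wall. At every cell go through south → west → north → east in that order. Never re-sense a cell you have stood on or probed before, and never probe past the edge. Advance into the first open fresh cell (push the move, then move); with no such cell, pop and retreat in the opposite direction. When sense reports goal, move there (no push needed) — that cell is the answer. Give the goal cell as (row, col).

! maze.sense(dir→north) ~> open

! stack.push(x→north) ~> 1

! maze.move(dir→north) ~> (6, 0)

! maze.sense(dir→north) ~> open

! stack.push(x→north) ~> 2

! maze.move(dir→north) ~> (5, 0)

! maze.sense(dir→north) ~> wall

! maze.sense(dir→east) ~> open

! stack.push(x→east) ~> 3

! maze.move(dir→east) ~> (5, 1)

! maze.sense(dir→south) ~> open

! stack.push(x→south) ~> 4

! maze.move(dir→south) ~> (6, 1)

! maze.sense(dir→south) ~> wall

! maze.sense(dir→east) ~> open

! stack.push(x→east) ~> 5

! maze.move(dir→east) ~> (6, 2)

! maze.sense(dir→south) ~> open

! stack.push(x→south) ~> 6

! maze.move(dir→south) ~> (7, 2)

! maze.sense(dir→east) ~> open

! stack.push(x→east) ~> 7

! maze.move(dir→east) ~> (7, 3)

! maze.sense(dir→north) ~> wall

! maze.sense(dir→east) ~> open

! stack.push(x→east) ~> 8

! maze.move(dir→east) ~> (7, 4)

! maze.sense(dir→north) ~> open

! stack.push(x→north) ~> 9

! maze.move(dir→north) ~> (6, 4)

! maze.sense(dir→north) ~> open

! stack.push(x→north) ~> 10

! maze.move(dir→north) ~> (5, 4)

! maze.sense(dir→west) ~> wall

! maze.sense(dir→north) ~> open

! stack.push(x→north) ~> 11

! maze.move(dir→north) ~> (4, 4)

! maze.sense(dir→west) ~> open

! stack.push(x→west) ~> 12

! maze.move(dir→west) ~> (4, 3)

! maze.sense(dir→west) ~> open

! stack.push(x→west) ~> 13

! maze.move(dir→west) ~> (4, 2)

! maze.sense(dir→south) ~> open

! stack.push(x→south) ~> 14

! maze.move(dir→south) ~> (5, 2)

! stack.pop() ~> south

! maze.move(dir→north) ~> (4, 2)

! maze.sense(dir→west) ~> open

! stack.push(x→west) ~> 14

! maze.move(dir→west) ~> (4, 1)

! maze.sense(dir→north) ~> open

! stack.push(x→north) ~> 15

! maze.move(dir→north) ~> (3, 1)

! maze.sense(dir→west) ~> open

! stack.push(x→west) ~> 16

! maze.move(dir→west) ~> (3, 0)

! maze.sense(dir→north) ~> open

! stack.push(x→north) ~> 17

! maze.move(dir→north) ~> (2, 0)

! maze.sense(dir→north) ~> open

! stack.push(x→north) ~> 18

! maze.move(dir→north) ~> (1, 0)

! maze.sense(dir→north) ~> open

! stack.push(x→north) ~> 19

! maze.move(dir→north) ~> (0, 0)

! maze.sense(dir→east) ~> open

! stack.push(x→east) ~> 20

! maze.move(dir→east) ~> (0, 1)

! maze.sense(dir→south) ~> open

! stack.push(x→south) ~> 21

! maze.move(dir→south) ~> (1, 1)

! maze.sense(dir→south) ~> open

! stack.push(x→south) ~> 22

! maze.move(dir→south) ~> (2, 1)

! maze.sense(dir→east) ~> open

! stack.push(x→east) ~> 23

! maze.move(dir→east) ~> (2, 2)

! maze.sense(dir→south) ~> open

! stack.push(x→south) ~> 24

! maze.move(dir→south) ~> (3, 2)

! maze.sense(dir→east) ~> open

! stack.push(x→east) ~> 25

! maze.move(dir→east) ~> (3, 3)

! maze.sense(dir→north) ~> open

! stack.push(x→north) ~> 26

! maze.move(dir→north) ~> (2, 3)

! maze.sense(dir→north) ~> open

! stack.push(x→north) ~> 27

! maze.move(dir→north) ~> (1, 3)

! maze.sense(dir→west) ~> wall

! maze.sense(dir→north) ~> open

! stack.push(x→north) ~> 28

! maze.move(dir→north) ~> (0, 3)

! maze.sense(dir→west) ~> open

! stack.push(x→west) ~> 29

! maze.move(dir→west) ~> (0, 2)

! stack.pop() ~> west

! maze.move(dir→east) ~> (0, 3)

! maze.sense(dir→east) ~> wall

! stack.pop() ~> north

! maze.move(dir→south) ~> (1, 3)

! maze.sense(dir→east) ~> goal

! maze.move(dir→east) ~> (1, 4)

Answer: (1, 4)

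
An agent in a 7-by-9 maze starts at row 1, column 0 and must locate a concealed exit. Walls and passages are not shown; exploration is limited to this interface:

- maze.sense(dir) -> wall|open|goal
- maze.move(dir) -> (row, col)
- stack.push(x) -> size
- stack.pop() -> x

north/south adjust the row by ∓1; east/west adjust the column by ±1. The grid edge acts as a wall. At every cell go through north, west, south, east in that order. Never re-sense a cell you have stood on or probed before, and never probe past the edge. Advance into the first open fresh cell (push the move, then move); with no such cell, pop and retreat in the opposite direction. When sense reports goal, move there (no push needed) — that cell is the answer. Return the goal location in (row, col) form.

==> maze.sense(dir=north)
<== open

==> stack.push(x=north)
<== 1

==> maze.move(dir=north)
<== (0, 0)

==> maze.sense(dir=east)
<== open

==> stack.push(x=east)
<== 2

==> maze.move(dir=east)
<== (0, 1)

==> maze.sense(dir=south)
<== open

==> stack.push(x=south)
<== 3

==> maze.move(dir=south)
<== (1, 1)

==> maze.sense(dir=south)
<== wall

==> maze.sense(dir=east)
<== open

==> stack.push(x=east)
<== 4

==> maze.move(dir=east)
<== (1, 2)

==> maze.sense(dir=north)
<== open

==> stack.push(x=north)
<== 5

==> maze.move(dir=north)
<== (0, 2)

==> maze.sense(dir=east)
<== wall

==> stack.pop()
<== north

==> maze.move(dir=south)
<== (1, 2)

==> maze.sense(dir=south)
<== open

==> stack.push(x=south)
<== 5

==> maze.move(dir=south)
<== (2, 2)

==> maze.sense(dir=south)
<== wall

==> maze.sense(dir=east)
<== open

==> stack.push(x=east)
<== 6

==> maze.move(dir=east)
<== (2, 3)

==> maze.sense(dir=north)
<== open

==> stack.push(x=north)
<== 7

==> maze.move(dir=north)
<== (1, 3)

==> maze.sense(dir=east)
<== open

==> stack.push(x=east)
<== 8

==> maze.move(dir=east)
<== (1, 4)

==> maze.sense(dir=north)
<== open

==> stack.push(x=north)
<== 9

==> maze.move(dir=north)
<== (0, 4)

==> maze.sense(dir=east)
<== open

==> stack.push(x=east)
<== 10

==> maze.move(dir=east)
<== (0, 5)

==> maze.sense(dir=south)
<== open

==> stack.push(x=south)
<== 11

==> maze.move(dir=south)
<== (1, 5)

==> maze.sense(dir=south)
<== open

==> stack.push(x=south)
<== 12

==> maze.move(dir=south)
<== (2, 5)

==> maze.sense(dir=west)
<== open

==> stack.push(x=west)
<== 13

==> maze.move(dir=west)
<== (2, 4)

==> maze.sense(dir=south)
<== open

==> stack.push(x=south)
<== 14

==> maze.move(dir=south)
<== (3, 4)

==> maze.sense(dir=west)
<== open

==> stack.push(x=west)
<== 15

==> maze.move(dir=west)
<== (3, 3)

==> maze.sense(dir=south)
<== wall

==> stack.pop()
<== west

==> maze.move(dir=east)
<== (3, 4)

==> maze.sense(dir=south)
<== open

==> stack.push(x=south)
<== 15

==> maze.move(dir=south)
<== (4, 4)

==> maze.sense(dir=south)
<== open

==> stack.push(x=south)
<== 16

==> maze.move(dir=south)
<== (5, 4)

==> maze.sense(dir=west)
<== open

==> stack.push(x=west)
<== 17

==> maze.move(dir=west)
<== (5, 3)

==> maze.sense(dir=west)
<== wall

==> maze.sense(dir=south)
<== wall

==> stack.pop()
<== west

==> maze.move(dir=east)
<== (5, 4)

==> maze.sense(dir=south)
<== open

==> stack.push(x=south)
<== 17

==> maze.move(dir=south)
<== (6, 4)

==> maze.sense(dir=east)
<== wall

==> stack.pop()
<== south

==> maze.move(dir=north)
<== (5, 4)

==> maze.sense(dir=east)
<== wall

==> stack.pop()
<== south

==> maze.move(dir=north)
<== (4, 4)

==> maze.sense(dir=east)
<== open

==> stack.push(x=east)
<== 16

==> maze.move(dir=east)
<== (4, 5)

==> maze.sense(dir=north)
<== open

==> stack.push(x=north)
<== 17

==> maze.move(dir=north)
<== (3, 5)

==> maze.sense(dir=east)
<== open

==> stack.push(x=east)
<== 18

==> maze.move(dir=east)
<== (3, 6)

==> maze.sense(dir=north)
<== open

==> stack.push(x=north)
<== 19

==> maze.move(dir=north)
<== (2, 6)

==> maze.sense(dir=north)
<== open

==> stack.push(x=north)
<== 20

==> maze.move(dir=north)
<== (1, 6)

==> maze.sense(dir=north)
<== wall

==> maze.sense(dir=east)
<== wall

==> stack.pop()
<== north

==> maze.move(dir=south)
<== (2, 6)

==> maze.sense(dir=east)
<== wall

==> stack.pop()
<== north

==> maze.move(dir=south)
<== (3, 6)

==> maze.sense(dir=south)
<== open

==> stack.push(x=south)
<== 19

==> maze.move(dir=south)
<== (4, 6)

==> maze.sense(dir=south)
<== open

==> stack.push(x=south)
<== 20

==> maze.move(dir=south)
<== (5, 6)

==> maze.sense(dir=south)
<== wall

==> maze.sense(dir=east)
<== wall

==> stack.pop()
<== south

==> maze.move(dir=north)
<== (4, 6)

==> maze.sense(dir=east)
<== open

==> stack.push(x=east)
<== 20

==> maze.move(dir=east)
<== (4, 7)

==> maze.sense(dir=north)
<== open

==> stack.push(x=north)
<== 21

==> maze.move(dir=north)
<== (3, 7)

==> maze.sense(dir=east)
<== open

==> stack.push(x=east)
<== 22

==> maze.move(dir=east)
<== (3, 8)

==> maze.sense(dir=north)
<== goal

==> maze.move(dir=north)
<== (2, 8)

Answer: (2, 8)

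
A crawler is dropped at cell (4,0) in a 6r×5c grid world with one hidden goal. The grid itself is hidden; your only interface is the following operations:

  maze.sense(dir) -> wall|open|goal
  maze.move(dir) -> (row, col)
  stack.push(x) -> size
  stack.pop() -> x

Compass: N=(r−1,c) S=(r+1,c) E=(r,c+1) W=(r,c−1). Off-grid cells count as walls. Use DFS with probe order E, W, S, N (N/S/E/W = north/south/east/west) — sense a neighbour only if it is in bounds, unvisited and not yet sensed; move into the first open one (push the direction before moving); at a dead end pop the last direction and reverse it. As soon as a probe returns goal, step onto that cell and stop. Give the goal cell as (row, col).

~$ maze.sense east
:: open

~$ stack.push east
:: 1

~$ maze.move east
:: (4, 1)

~$ maze.sense east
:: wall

~$ maze.sense south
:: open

~$ stack.push south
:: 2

~$ maze.move south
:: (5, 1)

~$ maze.sense east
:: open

~$ stack.push east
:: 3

~$ maze.move east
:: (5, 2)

~$ maze.sense east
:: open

~$ stack.push east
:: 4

~$ maze.move east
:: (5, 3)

~$ maze.sense east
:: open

~$ stack.push east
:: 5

~$ maze.move east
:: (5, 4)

~$ maze.sense north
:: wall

~$ stack.pop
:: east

~$ maze.move west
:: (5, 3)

~$ maze.sense north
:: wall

~$ stack.pop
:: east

~$ maze.move west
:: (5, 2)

~$ stack.pop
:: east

~$ maze.move west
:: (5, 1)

~$ maze.sense west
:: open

~$ stack.push west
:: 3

~$ maze.move west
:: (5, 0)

~$ stack.pop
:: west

~$ maze.move east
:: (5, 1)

~$ stack.pop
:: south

~$ maze.move north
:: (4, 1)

~$ maze.sense north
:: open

~$ stack.push north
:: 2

~$ maze.move north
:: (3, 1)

~$ maze.sense east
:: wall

~$ maze.sense west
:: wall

~$ maze.sense north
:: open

~$ stack.push north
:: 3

~$ maze.move north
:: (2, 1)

~$ maze.sense east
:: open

~$ stack.push east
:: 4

~$ maze.move east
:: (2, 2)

~$ maze.sense east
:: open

~$ stack.push east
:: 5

~$ maze.move east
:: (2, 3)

~$ maze.sense east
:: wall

~$ maze.sense south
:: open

~$ stack.push south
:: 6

~$ maze.move south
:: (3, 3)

~$ maze.sense east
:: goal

~$ maze.move east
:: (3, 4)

Answer: (3, 4)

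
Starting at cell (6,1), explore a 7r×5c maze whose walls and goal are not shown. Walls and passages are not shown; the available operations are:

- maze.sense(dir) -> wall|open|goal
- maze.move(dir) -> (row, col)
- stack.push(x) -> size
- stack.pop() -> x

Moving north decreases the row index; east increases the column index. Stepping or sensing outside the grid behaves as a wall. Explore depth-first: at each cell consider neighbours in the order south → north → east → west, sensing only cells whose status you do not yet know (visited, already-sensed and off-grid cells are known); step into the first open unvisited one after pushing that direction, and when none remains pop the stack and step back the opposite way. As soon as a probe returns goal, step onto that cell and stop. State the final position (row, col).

~$ sense dir: north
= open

~$ push x: north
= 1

~$ move dir: north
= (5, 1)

~$ sense dir: north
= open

~$ push x: north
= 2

~$ move dir: north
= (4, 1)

~$ sense dir: north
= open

~$ push x: north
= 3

~$ move dir: north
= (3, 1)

~$ sense dir: north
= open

~$ push x: north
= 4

~$ move dir: north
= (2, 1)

~$ sense dir: north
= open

~$ push x: north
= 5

~$ move dir: north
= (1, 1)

~$ sense dir: north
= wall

~$ sense dir: east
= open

~$ push x: east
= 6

~$ move dir: east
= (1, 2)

~$ sense dir: south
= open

~$ push x: south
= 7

~$ move dir: south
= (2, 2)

~$ sense dir: south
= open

~$ push x: south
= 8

~$ move dir: south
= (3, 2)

~$ sense dir: south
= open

~$ push x: south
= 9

~$ move dir: south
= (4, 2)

~$ sense dir: south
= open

~$ push x: south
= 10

~$ move dir: south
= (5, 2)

~$ sense dir: south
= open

~$ push x: south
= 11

~$ move dir: south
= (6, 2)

~$ sense dir: east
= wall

~$ pop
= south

~$ move dir: north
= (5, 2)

~$ sense dir: east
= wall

~$ pop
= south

~$ move dir: north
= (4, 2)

~$ sense dir: east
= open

~$ push x: east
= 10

~$ move dir: east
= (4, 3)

~$ sense dir: north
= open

~$ push x: north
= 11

~$ move dir: north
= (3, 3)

~$ sense dir: north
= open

~$ push x: north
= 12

~$ move dir: north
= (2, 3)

~$ sense dir: north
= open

~$ push x: north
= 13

~$ move dir: north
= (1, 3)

~$ sense dir: north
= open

~$ push x: north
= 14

~$ move dir: north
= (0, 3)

~$ sense dir: east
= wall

~$ sense dir: west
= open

~$ push x: west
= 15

~$ move dir: west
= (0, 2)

~$ pop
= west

~$ move dir: east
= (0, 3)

~$ pop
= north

~$ move dir: south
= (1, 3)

~$ sense dir: east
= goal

~$ move dir: east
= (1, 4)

Answer: (1, 4)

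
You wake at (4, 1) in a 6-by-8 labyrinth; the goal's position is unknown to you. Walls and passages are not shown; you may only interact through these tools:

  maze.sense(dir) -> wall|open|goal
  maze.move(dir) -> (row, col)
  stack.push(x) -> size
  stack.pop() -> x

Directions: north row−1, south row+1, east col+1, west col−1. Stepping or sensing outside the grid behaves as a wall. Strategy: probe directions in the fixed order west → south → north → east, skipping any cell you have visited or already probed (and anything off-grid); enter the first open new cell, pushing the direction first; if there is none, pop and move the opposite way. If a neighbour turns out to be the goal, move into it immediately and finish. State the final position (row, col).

·→ maze.sense(dir=west)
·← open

·→ stack.push(x=west)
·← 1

·→ maze.move(dir=west)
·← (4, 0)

·→ maze.sense(dir=south)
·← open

·→ stack.push(x=south)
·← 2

·→ maze.move(dir=south)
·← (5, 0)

·→ maze.sense(dir=east)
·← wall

·→ stack.pop()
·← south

·→ maze.move(dir=north)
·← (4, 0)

·→ maze.sense(dir=north)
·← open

·→ stack.push(x=north)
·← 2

·→ maze.move(dir=north)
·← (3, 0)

·→ maze.sense(dir=north)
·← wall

·→ maze.sense(dir=east)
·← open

·→ stack.push(x=east)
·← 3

·→ maze.move(dir=east)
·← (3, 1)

·→ maze.sense(dir=north)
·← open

·→ stack.push(x=north)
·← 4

·→ maze.move(dir=north)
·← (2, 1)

·→ maze.sense(dir=north)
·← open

·→ stack.push(x=north)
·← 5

·→ maze.move(dir=north)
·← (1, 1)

·→ maze.sense(dir=west)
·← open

·→ stack.push(x=west)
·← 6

·→ maze.move(dir=west)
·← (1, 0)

·→ maze.sense(dir=north)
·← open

·→ stack.push(x=north)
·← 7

·→ maze.move(dir=north)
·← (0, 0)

·→ maze.sense(dir=east)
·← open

·→ stack.push(x=east)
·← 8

·→ maze.move(dir=east)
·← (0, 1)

·→ maze.sense(dir=east)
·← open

·→ stack.push(x=east)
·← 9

·→ maze.move(dir=east)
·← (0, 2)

·→ maze.sense(dir=south)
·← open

·→ stack.push(x=south)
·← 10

·→ maze.move(dir=south)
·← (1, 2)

·→ maze.sense(dir=south)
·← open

·→ stack.push(x=south)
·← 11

·→ maze.move(dir=south)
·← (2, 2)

·→ maze.sense(dir=south)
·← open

·→ stack.push(x=south)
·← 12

·→ maze.move(dir=south)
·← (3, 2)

·→ maze.sense(dir=south)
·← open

·→ stack.push(x=south)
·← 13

·→ maze.move(dir=south)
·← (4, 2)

·→ maze.sense(dir=south)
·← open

·→ stack.push(x=south)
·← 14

·→ maze.move(dir=south)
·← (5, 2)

·→ maze.sense(dir=east)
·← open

·→ stack.push(x=east)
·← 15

·→ maze.move(dir=east)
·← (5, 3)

·→ maze.sense(dir=north)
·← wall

·→ maze.sense(dir=east)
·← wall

·→ stack.pop()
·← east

·→ maze.move(dir=west)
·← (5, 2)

·→ stack.pop()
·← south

·→ maze.move(dir=north)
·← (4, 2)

·→ stack.pop()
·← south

·→ maze.move(dir=north)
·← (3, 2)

·→ maze.sense(dir=east)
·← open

·→ stack.push(x=east)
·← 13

·→ maze.move(dir=east)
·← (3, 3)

·→ maze.sense(dir=north)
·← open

·→ stack.push(x=north)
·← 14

·→ maze.move(dir=north)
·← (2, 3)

·→ maze.sense(dir=north)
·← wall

·→ maze.sense(dir=east)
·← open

·→ stack.push(x=east)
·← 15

·→ maze.move(dir=east)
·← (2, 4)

·→ maze.sense(dir=south)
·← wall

·→ maze.sense(dir=north)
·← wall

·→ maze.sense(dir=east)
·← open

·→ stack.push(x=east)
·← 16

·→ maze.move(dir=east)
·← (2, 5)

·→ maze.sense(dir=south)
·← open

·→ stack.push(x=south)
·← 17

·→ maze.move(dir=south)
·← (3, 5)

·→ maze.sense(dir=south)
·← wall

·→ maze.sense(dir=east)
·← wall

·→ stack.pop()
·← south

·→ maze.move(dir=north)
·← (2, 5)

·→ maze.sense(dir=north)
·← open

·→ stack.push(x=north)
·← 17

·→ maze.move(dir=north)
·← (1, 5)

·→ maze.sense(dir=north)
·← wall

·→ maze.sense(dir=east)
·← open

·→ stack.push(x=east)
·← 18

·→ maze.move(dir=east)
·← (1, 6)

·→ maze.sense(dir=south)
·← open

·→ stack.push(x=south)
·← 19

·→ maze.move(dir=south)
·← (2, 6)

·→ maze.sense(dir=east)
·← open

·→ stack.push(x=east)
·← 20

·→ maze.move(dir=east)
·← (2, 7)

·→ maze.sense(dir=south)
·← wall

·→ maze.sense(dir=north)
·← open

·→ stack.push(x=north)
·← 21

·→ maze.move(dir=north)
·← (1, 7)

·→ maze.sense(dir=north)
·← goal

·→ maze.move(dir=north)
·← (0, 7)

Answer: (0, 7)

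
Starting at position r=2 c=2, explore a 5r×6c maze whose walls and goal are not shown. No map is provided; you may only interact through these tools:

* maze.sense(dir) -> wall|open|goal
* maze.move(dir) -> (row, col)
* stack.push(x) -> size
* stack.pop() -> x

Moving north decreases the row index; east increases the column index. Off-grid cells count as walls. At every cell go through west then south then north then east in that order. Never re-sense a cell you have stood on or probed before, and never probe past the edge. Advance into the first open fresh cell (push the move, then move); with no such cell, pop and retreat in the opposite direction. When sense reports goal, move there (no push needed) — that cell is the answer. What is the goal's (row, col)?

CALL sense[dir='west']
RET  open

CALL push[x='west']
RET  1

CALL move[dir='west']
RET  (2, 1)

CALL sense[dir='west']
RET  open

CALL push[x='west']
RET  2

CALL move[dir='west']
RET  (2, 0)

CALL sense[dir='south']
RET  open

CALL push[x='south']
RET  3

CALL move[dir='south']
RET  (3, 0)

CALL sense[dir='south']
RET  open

CALL push[x='south']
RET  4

CALL move[dir='south']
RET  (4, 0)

CALL sense[dir='east']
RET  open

CALL push[x='east']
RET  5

CALL move[dir='east']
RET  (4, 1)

CALL sense[dir='north']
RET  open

CALL push[x='north']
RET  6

CALL move[dir='north']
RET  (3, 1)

CALL sense[dir='east']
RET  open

CALL push[x='east']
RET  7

CALL move[dir='east']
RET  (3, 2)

CALL sense[dir='south']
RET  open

CALL push[x='south']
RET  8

CALL move[dir='south']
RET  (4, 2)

CALL sense[dir='east']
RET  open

CALL push[x='east']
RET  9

CALL move[dir='east']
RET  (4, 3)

CALL sense[dir='north']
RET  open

CALL push[x='north']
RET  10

CALL move[dir='north']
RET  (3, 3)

CALL sense[dir='north']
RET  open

CALL push[x='north']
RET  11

CALL move[dir='north']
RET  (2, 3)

CALL sense[dir='north']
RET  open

CALL push[x='north']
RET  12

CALL move[dir='north']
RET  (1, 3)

CALL sense[dir='west']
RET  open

CALL push[x='west']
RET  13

CALL move[dir='west']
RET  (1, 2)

CALL sense[dir='west']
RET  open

CALL push[x='west']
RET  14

CALL move[dir='west']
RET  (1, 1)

CALL sense[dir='west']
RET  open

CALL push[x='west']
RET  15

CALL move[dir='west']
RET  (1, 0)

CALL sense[dir='north']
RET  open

CALL push[x='north']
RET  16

CALL move[dir='north']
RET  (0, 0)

CALL sense[dir='east']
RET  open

CALL push[x='east']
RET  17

CALL move[dir='east']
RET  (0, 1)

CALL sense[dir='east']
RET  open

CALL push[x='east']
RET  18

CALL move[dir='east']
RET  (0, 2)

CALL sense[dir='east']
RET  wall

CALL pop[]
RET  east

CALL move[dir='west']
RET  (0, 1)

CALL pop[]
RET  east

CALL move[dir='west']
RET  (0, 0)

CALL pop[]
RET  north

CALL move[dir='south']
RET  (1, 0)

CALL pop[]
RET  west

CALL move[dir='east']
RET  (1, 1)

CALL pop[]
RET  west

CALL move[dir='east']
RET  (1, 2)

CALL pop[]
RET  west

CALL move[dir='east']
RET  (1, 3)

CALL sense[dir='east']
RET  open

CALL push[x='east']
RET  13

CALL move[dir='east']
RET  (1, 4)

CALL sense[dir='south']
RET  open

CALL push[x='south']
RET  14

CALL move[dir='south']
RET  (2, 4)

CALL sense[dir='south']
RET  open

CALL push[x='south']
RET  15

CALL move[dir='south']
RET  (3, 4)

CALL sense[dir='south']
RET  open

CALL push[x='south']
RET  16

CALL move[dir='south']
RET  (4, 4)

CALL sense[dir='east']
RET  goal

CALL move[dir='east']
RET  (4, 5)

Answer: (4, 5)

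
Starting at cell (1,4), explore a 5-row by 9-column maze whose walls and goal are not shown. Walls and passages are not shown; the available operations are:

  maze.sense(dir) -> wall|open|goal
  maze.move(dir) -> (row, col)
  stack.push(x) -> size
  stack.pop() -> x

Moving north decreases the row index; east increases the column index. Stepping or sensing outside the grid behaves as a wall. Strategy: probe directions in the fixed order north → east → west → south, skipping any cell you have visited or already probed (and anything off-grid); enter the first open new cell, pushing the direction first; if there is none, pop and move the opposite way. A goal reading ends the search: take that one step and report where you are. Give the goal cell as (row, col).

~$ sense dir: north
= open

~$ push x: north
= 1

~$ move dir: north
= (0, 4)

~$ sense dir: east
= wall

~$ sense dir: west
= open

~$ push x: west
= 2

~$ move dir: west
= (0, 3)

~$ sense dir: west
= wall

~$ sense dir: south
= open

~$ push x: south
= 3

~$ move dir: south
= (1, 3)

~$ sense dir: west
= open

~$ push x: west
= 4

~$ move dir: west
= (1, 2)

~$ sense dir: west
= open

~$ push x: west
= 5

~$ move dir: west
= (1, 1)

~$ sense dir: north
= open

~$ push x: north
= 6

~$ move dir: north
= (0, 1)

~$ sense dir: west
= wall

~$ pop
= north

~$ move dir: south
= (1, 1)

~$ sense dir: west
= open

~$ push x: west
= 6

~$ move dir: west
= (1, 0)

~$ sense dir: south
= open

~$ push x: south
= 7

~$ move dir: south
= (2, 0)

~$ sense dir: east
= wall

~$ sense dir: south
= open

~$ push x: south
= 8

~$ move dir: south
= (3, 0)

~$ sense dir: east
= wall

~$ sense dir: south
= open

~$ push x: south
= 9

~$ move dir: south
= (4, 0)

~$ sense dir: east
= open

~$ push x: east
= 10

~$ move dir: east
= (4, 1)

~$ sense dir: east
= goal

~$ move dir: east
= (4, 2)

Answer: (4, 2)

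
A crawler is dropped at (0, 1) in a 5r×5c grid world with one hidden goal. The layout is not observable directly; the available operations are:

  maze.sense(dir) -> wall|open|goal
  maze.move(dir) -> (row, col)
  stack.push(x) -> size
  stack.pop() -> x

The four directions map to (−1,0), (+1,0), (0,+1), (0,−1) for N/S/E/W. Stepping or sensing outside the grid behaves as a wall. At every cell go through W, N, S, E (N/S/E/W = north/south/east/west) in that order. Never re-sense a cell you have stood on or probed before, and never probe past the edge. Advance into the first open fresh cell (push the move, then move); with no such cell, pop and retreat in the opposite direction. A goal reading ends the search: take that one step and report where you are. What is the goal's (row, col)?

% sense dir→west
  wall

% sense dir→south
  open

% push x→south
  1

% move dir→south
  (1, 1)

% sense dir→west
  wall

% sense dir→south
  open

% push x→south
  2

% move dir→south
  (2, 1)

% sense dir→west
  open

% push x→west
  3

% move dir→west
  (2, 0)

% sense dir→south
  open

% push x→south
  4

% move dir→south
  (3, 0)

% sense dir→south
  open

% push x→south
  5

% move dir→south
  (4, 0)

% sense dir→east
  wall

% pop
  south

% move dir→north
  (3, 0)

% sense dir→east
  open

% push x→east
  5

% move dir→east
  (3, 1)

% sense dir→east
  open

% push x→east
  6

% move dir→east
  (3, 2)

% sense dir→north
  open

% push x→north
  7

% move dir→north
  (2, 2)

% sense dir→north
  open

% push x→north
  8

% move dir→north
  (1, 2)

% sense dir→north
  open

% push x→north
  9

% move dir→north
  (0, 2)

% sense dir→east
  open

% push x→east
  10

% move dir→east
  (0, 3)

% sense dir→south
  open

% push x→south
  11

% move dir→south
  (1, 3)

% sense dir→south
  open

% push x→south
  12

% move dir→south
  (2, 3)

% sense dir→south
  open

% push x→south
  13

% move dir→south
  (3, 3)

% sense dir→south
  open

% push x→south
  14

% move dir→south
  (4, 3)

% sense dir→west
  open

% push x→west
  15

% move dir→west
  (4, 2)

% pop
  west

% move dir→east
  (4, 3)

% sense dir→east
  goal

% move dir→east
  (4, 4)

Answer: (4, 4)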